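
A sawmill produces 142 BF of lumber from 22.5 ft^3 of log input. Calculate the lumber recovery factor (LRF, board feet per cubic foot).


Formula: LRF = Lumber Output (BF) / Log Input (ft^3)
LRF = 142 BF / 22.5 ft^3
LRF = 6.31 BF/ft^3

6.31


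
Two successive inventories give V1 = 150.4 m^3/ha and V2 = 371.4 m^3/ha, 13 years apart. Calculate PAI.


Formula: PAI = (V_T2 - V_T1) / (T2 - T1)
Volume increment = 371.4 - 150.4 = 221.0 m^3/ha
PAI = 221.0 / 13 = 17.0 m^3/ha/year

17.0


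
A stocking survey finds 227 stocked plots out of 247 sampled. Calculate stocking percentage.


Formula: Stocking % = stocked plots / total plots * 100
Stocking = 227 / 247 * 100
Stocking = 0.919 * 100 = 91.9%

91.9


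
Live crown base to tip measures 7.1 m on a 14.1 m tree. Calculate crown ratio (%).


Formula: Crown Ratio = (Crown Length / Total Height) * 100
CR = (7.1 m / 14.1 m) * 100
CR = 0.5035 * 100 = 50.4%

50.4


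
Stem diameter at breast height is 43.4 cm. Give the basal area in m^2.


Formula: BA = pi * (DBH/2)^2 / 10000  (cm^2 to m^2)
Radius = DBH/2 = 43.4/2 = 21.7 cm
BA = pi * 21.7^2 / 10000
   = 1479.3446 cm^2 / 10000
   = 0.1479 m^2

0.1479


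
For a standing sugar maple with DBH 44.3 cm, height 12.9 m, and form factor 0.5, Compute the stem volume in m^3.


Formula: V = pi * (DBH/200)^2 * H * ff
Radius = DBH/200 = 44.3/200 = 0.2215 m
Radius^2 = 0.2215^2 = 0.04906225 m^2
V = pi * 0.04906225 * 12.9 * 0.5
V = 0.994 m^3

0.994


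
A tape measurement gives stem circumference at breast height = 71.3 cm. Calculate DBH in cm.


Formula: DBH = C / pi
DBH = 71.3 / pi
pi = 3.14159...
DBH = 22.7 cm

22.7


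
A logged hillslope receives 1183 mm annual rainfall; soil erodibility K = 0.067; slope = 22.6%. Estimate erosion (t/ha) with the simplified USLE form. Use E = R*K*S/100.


Formula: E = R * K * S / 100  (simplified USLE)
R * K = 1183 * 0.067 = 79.261
E = 79.261 * 22.6 / 100 = 17.91 t/ha

17.91


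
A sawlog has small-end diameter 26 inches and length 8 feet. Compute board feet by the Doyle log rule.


Doyle: BF = (D - 4)^2 * L / 16
Adjusted diameter = 26 - 4 = 22 in
(D-4)^2 = 22^2 = 484
BF = 484 * 8 / 16 = 242 BF

242


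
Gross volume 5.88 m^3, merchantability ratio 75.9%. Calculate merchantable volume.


Formula: MV = V_total * (merchantable_pct / 100)
Merchantable fraction = 75.9% / 100 = 0.759
MV = 5.88 m^3 * 0.759 = 4.463 m^3

4.463


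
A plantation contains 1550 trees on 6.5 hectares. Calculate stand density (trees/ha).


Formula: Stand Density = N_trees / Area_ha
Density = 1550 trees / 6.5 ha
Density = 238 trees/ha

238


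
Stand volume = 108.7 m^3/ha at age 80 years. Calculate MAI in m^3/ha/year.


Formula: MAI = Total Volume / Stand Age
MAI = 108.7 m^3/ha / 80 years
MAI = 1.36 m^3/ha/year

1.36


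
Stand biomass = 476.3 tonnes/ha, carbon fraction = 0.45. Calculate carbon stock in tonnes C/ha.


Formula: Carbon Stock = Biomass * Carbon Fraction
C = 476.3 t/ha * 0.45
C = 214.3 t C/ha

214.3


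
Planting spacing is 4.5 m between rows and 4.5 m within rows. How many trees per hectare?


Formula: TPH = 10000 m^2/ha / (spacing_x * spacing_y)
Area per tree = 4.5 m * 4.5 m = 20.25 m^2
TPH = 10000 / 20.25 = 494 trees/ha

494


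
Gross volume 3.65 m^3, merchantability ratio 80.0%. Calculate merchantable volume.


Formula: MV = V_total * (merchantable_pct / 100)
Merchantable fraction = 80.0% / 100 = 0.8
MV = 3.65 m^3 * 0.8 = 2.92 m^3

2.92


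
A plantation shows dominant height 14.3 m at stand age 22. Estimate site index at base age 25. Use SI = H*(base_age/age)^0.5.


Formula: SI = H_dom * (base_age / age)^0.5
Age ratio = 25 / 22 = 1.13636
sqrt(age_ratio) = 1.066
SI = 14.3 * 1.066 = 15.2 m

15.2


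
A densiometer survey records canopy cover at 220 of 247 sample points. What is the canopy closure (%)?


Formula: Canopy closure = covered points / total points * 100
Closure = 220 / 247 * 100
Closure = 0.8907 * 100 = 89.1%

89.1


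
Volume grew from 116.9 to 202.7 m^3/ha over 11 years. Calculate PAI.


Formula: PAI = (V_T2 - V_T1) / (T2 - T1)
Volume increment = 202.7 - 116.9 = 85.8 m^3/ha
PAI = 85.8 / 11 = 7.8 m^3/ha/year

7.8


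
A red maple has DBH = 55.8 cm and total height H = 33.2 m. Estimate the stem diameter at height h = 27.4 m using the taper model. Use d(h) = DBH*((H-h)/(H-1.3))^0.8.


Taper: d(h) = DBH * ((H - h) / (H - 1.3))^0.8
Numerator = H - h = 33.2 - 27.4 = 5.8 m
Denominator = H - 1.3 = 33.2 - 1.3 = 31.9 m
Ratio = 5.8 / 31.9 = 0.18182
d = 55.8 * 0.18182^0.8 = 14.3 cm

14.3


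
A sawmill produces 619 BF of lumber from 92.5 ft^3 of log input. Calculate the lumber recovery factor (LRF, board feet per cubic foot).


Formula: LRF = Lumber Output (BF) / Log Input (ft^3)
LRF = 619 BF / 92.5 ft^3
LRF = 6.69 BF/ft^3

6.69


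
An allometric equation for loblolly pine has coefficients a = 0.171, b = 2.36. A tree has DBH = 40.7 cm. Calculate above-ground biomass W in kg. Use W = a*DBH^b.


Formula: W = a * DBH^b  (allometric power law)
DBH^b = 40.7^2.36 = 6289.8865
W = 0.171 * 6289.8865 = 1075.6 kg

1075.6


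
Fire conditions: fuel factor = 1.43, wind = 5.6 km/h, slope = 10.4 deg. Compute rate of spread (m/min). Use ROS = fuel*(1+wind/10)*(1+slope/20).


Formula: ROS = fuel * (1 + wind/10) * (1 + slope/20)
Wind factor = 1 + 5.6/10 = 1.56
Slope factor = 1 + 10.4/20 = 1.52
ROS = 1.43 * 1.56 * 1.52 = 3.39 m/min

3.39


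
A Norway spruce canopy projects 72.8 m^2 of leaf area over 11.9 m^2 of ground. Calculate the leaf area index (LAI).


Formula: LAI = total leaf area / ground area  (dimensionless)
LAI = 72.8 m^2 / 11.9 m^2
LAI = 6.12

6.12


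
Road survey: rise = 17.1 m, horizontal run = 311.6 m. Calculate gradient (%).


Formula: Gradient = rise / run * 100
Gradient = 17.1 / 311.6 * 100 = 5.5%

5.5


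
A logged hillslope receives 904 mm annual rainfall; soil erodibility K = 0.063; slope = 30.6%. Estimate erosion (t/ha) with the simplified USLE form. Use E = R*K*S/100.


Formula: E = R * K * S / 100  (simplified USLE)
R * K = 904 * 0.063 = 56.952
E = 56.952 * 30.6 / 100 = 17.43 t/ha

17.43


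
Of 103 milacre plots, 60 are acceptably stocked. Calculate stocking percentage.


Formula: Stocking % = stocked plots / total plots * 100
Stocking = 60 / 103 * 100
Stocking = 0.5825 * 100 = 58.3%

58.3


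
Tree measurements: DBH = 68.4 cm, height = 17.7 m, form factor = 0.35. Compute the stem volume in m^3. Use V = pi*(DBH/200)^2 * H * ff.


Formula: V = pi * (DBH/200)^2 * H * ff
Radius = DBH/200 = 68.4/200 = 0.342 m
Radius^2 = 0.342^2 = 0.116964 m^2
V = pi * 0.116964 * 17.7 * 0.35
V = 2.276 m^3

2.276


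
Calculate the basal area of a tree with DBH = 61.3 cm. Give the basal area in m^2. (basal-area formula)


Formula: BA = pi * (DBH/2)^2 / 10000  (cm^2 to m^2)
Radius = DBH/2 = 61.3/2 = 30.65 cm
BA = pi * 30.65^2 / 10000
   = 2951.2828 cm^2 / 10000
   = 0.2951 m^2

0.2951


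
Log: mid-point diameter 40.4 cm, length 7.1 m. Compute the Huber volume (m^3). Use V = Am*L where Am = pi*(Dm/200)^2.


Huber: V = Am * L,  Am = pi*(Dm/200)^2
Am = pi*(40.4/200)^2 = 0.12819 m^2
V = 0.12819*7.1 = 0.9101 m^3

0.9101


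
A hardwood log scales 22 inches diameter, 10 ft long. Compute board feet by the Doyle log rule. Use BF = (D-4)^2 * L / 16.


Doyle: BF = (D - 4)^2 * L / 16
Adjusted diameter = 22 - 4 = 18 in
(D-4)^2 = 18^2 = 324
BF = 324 * 10 / 16 = 203 BF

203


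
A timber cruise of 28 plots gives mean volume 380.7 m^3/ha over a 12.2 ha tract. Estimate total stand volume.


Formula: Total Volume = Mean Volume per ha * Total Area
Total Volume = 380.7 m^3/ha * 12.2 ha
Total Volume = 4645 m^3

4645


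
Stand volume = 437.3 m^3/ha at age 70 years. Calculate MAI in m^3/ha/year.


Formula: MAI = Total Volume / Stand Age
MAI = 437.3 m^3/ha / 70 years
MAI = 6.25 m^3/ha/year

6.25


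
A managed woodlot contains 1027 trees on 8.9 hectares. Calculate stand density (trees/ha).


Formula: Stand Density = N_trees / Area_ha
Density = 1027 trees / 8.9 ha
Density = 115 trees/ha

115


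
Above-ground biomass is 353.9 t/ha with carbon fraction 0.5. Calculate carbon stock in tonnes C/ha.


Formula: Carbon Stock = Biomass * Carbon Fraction
C = 353.9 t/ha * 0.5
C = 177.0 t C/ha

177.0


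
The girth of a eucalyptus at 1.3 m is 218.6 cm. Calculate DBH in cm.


Formula: DBH = C / pi
DBH = 218.6 / pi
pi = 3.14159...
DBH = 69.6 cm

69.6


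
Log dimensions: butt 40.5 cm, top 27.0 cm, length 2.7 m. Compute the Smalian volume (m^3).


Smalian: V = (A1 + A2)/2 * L,  A = pi*(D/200)^2
A1 = pi*(40.5/200)^2 = 0.128825 m^2
A2 = pi*(27.0/200)^2 = 0.057256 m^2
V = (0.128825+0.057256)/2*2.7 = 0.2512 m^3

0.2512


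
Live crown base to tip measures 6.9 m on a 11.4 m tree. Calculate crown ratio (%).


Formula: Crown Ratio = (Crown Length / Total Height) * 100
CR = (6.9 m / 11.4 m) * 100
CR = 0.6053 * 100 = 60.5%

60.5


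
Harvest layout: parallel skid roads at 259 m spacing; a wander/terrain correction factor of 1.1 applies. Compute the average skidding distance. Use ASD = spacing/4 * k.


Formula: ASD = (spacing / 4) * correction
Uncorrected distance = spacing / 4 = 259 / 4 = 64.75 m
ASD = 64.75 * 1.1 = 71 m

71


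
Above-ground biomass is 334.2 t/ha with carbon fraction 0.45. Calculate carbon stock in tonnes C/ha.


Formula: Carbon Stock = Biomass * Carbon Fraction
C = 334.2 t/ha * 0.45
C = 150.4 t C/ha

150.4


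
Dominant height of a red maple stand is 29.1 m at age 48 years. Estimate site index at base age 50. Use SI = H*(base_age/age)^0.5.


Formula: SI = H_dom * (base_age / age)^0.5
Age ratio = 50 / 48 = 1.04167
sqrt(age_ratio) = 1.02062
SI = 29.1 * 1.02062 = 29.7 m

29.7


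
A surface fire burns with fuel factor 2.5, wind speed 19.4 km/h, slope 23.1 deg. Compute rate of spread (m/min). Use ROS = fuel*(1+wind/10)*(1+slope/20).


Formula: ROS = fuel * (1 + wind/10) * (1 + slope/20)
Wind factor = 1 + 19.4/10 = 2.94
Slope factor = 1 + 23.1/20 = 2.155
ROS = 2.5 * 2.94 * 2.155 = 15.84 m/min

15.84


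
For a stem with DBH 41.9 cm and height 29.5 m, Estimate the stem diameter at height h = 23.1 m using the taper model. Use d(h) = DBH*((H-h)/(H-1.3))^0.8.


Taper: d(h) = DBH * ((H - h) / (H - 1.3))^0.8
Numerator = H - h = 29.5 - 23.1 = 6.4 m
Denominator = H - 1.3 = 29.5 - 1.3 = 28.2 m
Ratio = 6.4 / 28.2 = 0.22695
d = 41.9 * 0.22695^0.8 = 12.8 cm

12.8


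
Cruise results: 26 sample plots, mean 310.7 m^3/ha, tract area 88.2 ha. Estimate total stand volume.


Formula: Total Volume = Mean Volume per ha * Total Area
Total Volume = 310.7 m^3/ha * 88.2 ha
Total Volume = 27404 m^3

27404


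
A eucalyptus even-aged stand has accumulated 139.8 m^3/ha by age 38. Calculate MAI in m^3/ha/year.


Formula: MAI = Total Volume / Stand Age
MAI = 139.8 m^3/ha / 38 years
MAI = 3.68 m^3/ha/year

3.68


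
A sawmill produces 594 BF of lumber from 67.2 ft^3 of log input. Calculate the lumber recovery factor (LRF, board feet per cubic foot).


Formula: LRF = Lumber Output (BF) / Log Input (ft^3)
LRF = 594 BF / 67.2 ft^3
LRF = 8.84 BF/ft^3

8.84


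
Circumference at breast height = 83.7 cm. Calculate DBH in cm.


Formula: DBH = C / pi
DBH = 83.7 / pi
pi = 3.14159...
DBH = 26.6 cm

26.6


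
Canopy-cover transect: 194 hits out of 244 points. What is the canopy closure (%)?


Formula: Canopy closure = covered points / total points * 100
Closure = 194 / 244 * 100
Closure = 0.7951 * 100 = 79.5%

79.5


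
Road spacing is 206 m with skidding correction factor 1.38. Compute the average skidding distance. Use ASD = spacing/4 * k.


Formula: ASD = (spacing / 4) * correction
Uncorrected distance = spacing / 4 = 206 / 4 = 51.5 m
ASD = 51.5 * 1.38 = 71 m

71


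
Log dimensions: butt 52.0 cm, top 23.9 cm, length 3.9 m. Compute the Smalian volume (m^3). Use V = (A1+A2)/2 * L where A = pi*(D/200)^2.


Smalian: V = (A1 + A2)/2 * L,  A = pi*(D/200)^2
A1 = pi*(52.0/200)^2 = 0.212372 m^2
A2 = pi*(23.9/200)^2 = 0.044863 m^2
V = (0.212372+0.044863)/2*3.9 = 0.5016 m^3

0.5016


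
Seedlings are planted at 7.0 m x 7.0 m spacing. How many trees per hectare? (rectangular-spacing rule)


Formula: TPH = 10000 m^2/ha / (spacing_x * spacing_y)
Area per tree = 7.0 m * 7.0 m = 49.0 m^2
TPH = 10000 / 49.0 = 204 trees/ha

204


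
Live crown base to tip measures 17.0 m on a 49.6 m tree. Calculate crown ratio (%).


Formula: Crown Ratio = (Crown Length / Total Height) * 100
CR = (17.0 m / 49.6 m) * 100
CR = 0.3427 * 100 = 34.3%

34.3


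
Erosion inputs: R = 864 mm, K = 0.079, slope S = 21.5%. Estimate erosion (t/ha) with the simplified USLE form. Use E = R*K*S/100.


Formula: E = R * K * S / 100  (simplified USLE)
R * K = 864 * 0.079 = 68.256
E = 68.256 * 21.5 / 100 = 14.68 t/ha

14.68


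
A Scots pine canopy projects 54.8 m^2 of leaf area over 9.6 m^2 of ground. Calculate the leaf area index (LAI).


Formula: LAI = total leaf area / ground area  (dimensionless)
LAI = 54.8 m^2 / 9.6 m^2
LAI = 5.71

5.71


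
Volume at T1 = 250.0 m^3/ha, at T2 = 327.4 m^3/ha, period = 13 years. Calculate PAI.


Formula: PAI = (V_T2 - V_T1) / (T2 - T1)
Volume increment = 327.4 - 250.0 = 77.4 m^3/ha
PAI = 77.4 / 13 = 5.95 m^3/ha/year

5.95


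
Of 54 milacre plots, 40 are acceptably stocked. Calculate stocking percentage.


Formula: Stocking % = stocked plots / total plots * 100
Stocking = 40 / 54 * 100
Stocking = 0.7407 * 100 = 74.1%

74.1


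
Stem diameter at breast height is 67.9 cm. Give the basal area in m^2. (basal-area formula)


Formula: BA = pi * (DBH/2)^2 / 10000  (cm^2 to m^2)
Radius = DBH/2 = 67.9/2 = 33.95 cm
BA = pi * 33.95^2 / 10000
   = 3621.0075 cm^2 / 10000
   = 0.3621 m^2

0.3621


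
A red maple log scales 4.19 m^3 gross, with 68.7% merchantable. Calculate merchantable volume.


Formula: MV = V_total * (merchantable_pct / 100)
Merchantable fraction = 68.7% / 100 = 0.687
MV = 4.19 m^3 * 0.687 = 2.879 m^3

2.879


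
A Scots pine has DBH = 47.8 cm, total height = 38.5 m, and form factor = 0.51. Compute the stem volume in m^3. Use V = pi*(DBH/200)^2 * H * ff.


Formula: V = pi * (DBH/200)^2 * H * ff
Radius = DBH/200 = 47.8/200 = 0.239 m
Radius^2 = 0.239^2 = 0.057121 m^2
V = pi * 0.057121 * 38.5 * 0.51
V = 3.524 m^3

3.524


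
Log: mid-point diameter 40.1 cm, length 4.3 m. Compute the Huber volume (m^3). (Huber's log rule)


Huber: V = Am * L,  Am = pi*(Dm/200)^2
Am = pi*(40.1/200)^2 = 0.126293 m^2
V = 0.126293*4.3 = 0.5431 m^3

0.5431


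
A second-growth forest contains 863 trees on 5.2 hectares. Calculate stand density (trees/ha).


Formula: Stand Density = N_trees / Area_ha
Density = 863 trees / 5.2 ha
Density = 166 trees/ha

166


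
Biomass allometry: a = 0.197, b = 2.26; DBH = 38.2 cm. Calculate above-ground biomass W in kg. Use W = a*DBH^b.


Formula: W = a * DBH^b  (allometric power law)
DBH^b = 38.2^2.26 = 3762.3847
W = 0.197 * 3762.3847 = 741.2 kg

741.2


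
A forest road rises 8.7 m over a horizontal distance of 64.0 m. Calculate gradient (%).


Formula: Gradient = rise / run * 100
Gradient = 8.7 / 64.0 * 100 = 13.6%

13.6


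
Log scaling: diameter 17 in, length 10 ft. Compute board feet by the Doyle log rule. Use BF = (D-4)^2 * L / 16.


Doyle: BF = (D - 4)^2 * L / 16
Adjusted diameter = 17 - 4 = 13 in
(D-4)^2 = 13^2 = 169
BF = 169 * 10 / 16 = 106 BF

106


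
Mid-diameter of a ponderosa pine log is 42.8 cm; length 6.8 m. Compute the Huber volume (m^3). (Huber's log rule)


Huber: V = Am * L,  Am = pi*(Dm/200)^2
Am = pi*(42.8/200)^2 = 0.143872 m^2
V = 0.143872*6.8 = 0.9783 m^3

0.9783


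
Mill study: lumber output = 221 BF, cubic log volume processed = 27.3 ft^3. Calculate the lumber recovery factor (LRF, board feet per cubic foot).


Formula: LRF = Lumber Output (BF) / Log Input (ft^3)
LRF = 221 BF / 27.3 ft^3
LRF = 8.1 BF/ft^3

8.1


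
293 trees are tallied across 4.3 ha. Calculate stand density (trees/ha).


Formula: Stand Density = N_trees / Area_ha
Density = 293 trees / 4.3 ha
Density = 68 trees/ha

68


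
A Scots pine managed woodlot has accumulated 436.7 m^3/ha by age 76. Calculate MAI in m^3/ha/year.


Formula: MAI = Total Volume / Stand Age
MAI = 436.7 m^3/ha / 76 years
MAI = 5.75 m^3/ha/year

5.75


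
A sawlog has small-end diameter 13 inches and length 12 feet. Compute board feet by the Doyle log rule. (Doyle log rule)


Doyle: BF = (D - 4)^2 * L / 16
Adjusted diameter = 13 - 4 = 9 in
(D-4)^2 = 9^2 = 81
BF = 81 * 12 / 16 = 61 BF

61


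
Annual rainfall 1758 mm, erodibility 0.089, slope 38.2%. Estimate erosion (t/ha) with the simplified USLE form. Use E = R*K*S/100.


Formula: E = R * K * S / 100  (simplified USLE)
R * K = 1758 * 0.089 = 156.462
E = 156.462 * 38.2 / 100 = 59.77 t/ha

59.77


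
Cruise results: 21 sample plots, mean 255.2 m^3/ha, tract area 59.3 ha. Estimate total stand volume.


Formula: Total Volume = Mean Volume per ha * Total Area
Total Volume = 255.2 m^3/ha * 59.3 ha
Total Volume = 15133 m^3

15133


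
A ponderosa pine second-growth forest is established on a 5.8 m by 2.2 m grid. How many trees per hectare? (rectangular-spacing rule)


Formula: TPH = 10000 m^2/ha / (spacing_x * spacing_y)
Area per tree = 5.8 m * 2.2 m = 12.76 m^2
TPH = 10000 / 12.76 = 784 trees/ha

784


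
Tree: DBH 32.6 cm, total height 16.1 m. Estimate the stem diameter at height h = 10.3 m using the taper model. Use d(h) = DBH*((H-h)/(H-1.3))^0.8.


Taper: d(h) = DBH * ((H - h) / (H - 1.3))^0.8
Numerator = H - h = 16.1 - 10.3 = 5.8 m
Denominator = H - 1.3 = 16.1 - 1.3 = 14.8 m
Ratio = 5.8 / 14.8 = 0.39189
d = 32.6 * 0.39189^0.8 = 15.4 cm

15.4


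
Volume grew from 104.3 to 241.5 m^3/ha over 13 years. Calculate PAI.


Formula: PAI = (V_T2 - V_T1) / (T2 - T1)
Volume increment = 241.5 - 104.3 = 137.2 m^3/ha
PAI = 137.2 / 13 = 10.55 m^3/ha/year

10.55


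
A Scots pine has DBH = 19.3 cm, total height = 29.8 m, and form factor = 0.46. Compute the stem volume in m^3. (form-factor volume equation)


Formula: V = pi * (DBH/200)^2 * H * ff
Radius = DBH/200 = 19.3/200 = 0.0965 m
Radius^2 = 0.0965^2 = 0.00931225 m^2
V = pi * 0.00931225 * 29.8 * 0.46
V = 0.401 m^3

0.401


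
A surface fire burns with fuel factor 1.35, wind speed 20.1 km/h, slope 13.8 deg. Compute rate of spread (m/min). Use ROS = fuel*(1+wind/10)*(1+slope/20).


Formula: ROS = fuel * (1 + wind/10) * (1 + slope/20)
Wind factor = 1 + 20.1/10 = 3.01
Slope factor = 1 + 13.8/20 = 1.69
ROS = 1.35 * 3.01 * 1.69 = 6.87 m/min

6.87


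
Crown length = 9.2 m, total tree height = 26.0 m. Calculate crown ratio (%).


Formula: Crown Ratio = (Crown Length / Total Height) * 100
CR = (9.2 m / 26.0 m) * 100
CR = 0.3538 * 100 = 35.4%

35.4


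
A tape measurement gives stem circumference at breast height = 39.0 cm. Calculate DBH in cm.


Formula: DBH = C / pi
DBH = 39.0 / pi
pi = 3.14159...
DBH = 12.4 cm

12.4


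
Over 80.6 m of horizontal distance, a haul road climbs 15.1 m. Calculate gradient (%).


Formula: Gradient = rise / run * 100
Gradient = 15.1 / 80.6 * 100 = 18.7%

18.7


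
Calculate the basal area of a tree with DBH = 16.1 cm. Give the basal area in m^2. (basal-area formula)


Formula: BA = pi * (DBH/2)^2 / 10000  (cm^2 to m^2)
Radius = DBH/2 = 16.1/2 = 8.05 cm
BA = pi * 8.05^2 / 10000
   = 203.5831 cm^2 / 10000
   = 0.0204 m^2

0.0204


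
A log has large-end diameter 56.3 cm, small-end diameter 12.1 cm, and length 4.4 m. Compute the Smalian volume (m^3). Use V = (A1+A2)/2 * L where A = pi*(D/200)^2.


Smalian: V = (A1 + A2)/2 * L,  A = pi*(D/200)^2
A1 = pi*(56.3/200)^2 = 0.248947 m^2
A2 = pi*(12.1/200)^2 = 0.011499 m^2
V = (0.248947+0.011499)/2*4.4 = 0.573 m^3

0.573


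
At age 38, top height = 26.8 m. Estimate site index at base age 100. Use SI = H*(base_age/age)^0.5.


Formula: SI = H_dom * (base_age / age)^0.5
Age ratio = 100 / 38 = 2.63158
sqrt(age_ratio) = 1.62221
SI = 26.8 * 1.62221 = 43.5 m

43.5


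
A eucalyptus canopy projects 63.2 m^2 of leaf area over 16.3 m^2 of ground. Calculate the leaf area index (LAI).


Formula: LAI = total leaf area / ground area  (dimensionless)
LAI = 63.2 m^2 / 16.3 m^2
LAI = 3.88

3.88


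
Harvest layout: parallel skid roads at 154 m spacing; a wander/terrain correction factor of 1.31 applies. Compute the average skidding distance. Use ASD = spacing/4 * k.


Formula: ASD = (spacing / 4) * correction
Uncorrected distance = spacing / 4 = 154 / 4 = 38.5 m
ASD = 38.5 * 1.31 = 50 m

50


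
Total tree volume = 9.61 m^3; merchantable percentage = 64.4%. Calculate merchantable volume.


Formula: MV = V_total * (merchantable_pct / 100)
Merchantable fraction = 64.4% / 100 = 0.644
MV = 9.61 m^3 * 0.644 = 6.189 m^3

6.189


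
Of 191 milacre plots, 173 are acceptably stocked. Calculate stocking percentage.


Formula: Stocking % = stocked plots / total plots * 100
Stocking = 173 / 191 * 100
Stocking = 0.9058 * 100 = 90.6%

90.6


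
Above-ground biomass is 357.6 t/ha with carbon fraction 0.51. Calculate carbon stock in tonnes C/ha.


Formula: Carbon Stock = Biomass * Carbon Fraction
C = 357.6 t/ha * 0.51
C = 182.4 t C/ha

182.4


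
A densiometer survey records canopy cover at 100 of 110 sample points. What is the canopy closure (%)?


Formula: Canopy closure = covered points / total points * 100
Closure = 100 / 110 * 100
Closure = 0.9091 * 100 = 90.9%

90.9


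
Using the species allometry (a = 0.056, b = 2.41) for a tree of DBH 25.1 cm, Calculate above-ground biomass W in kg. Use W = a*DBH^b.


Formula: W = a * DBH^b  (allometric power law)
DBH^b = 25.1^2.41 = 2361.6399
W = 0.056 * 2361.6399 = 132.3 kg

132.3


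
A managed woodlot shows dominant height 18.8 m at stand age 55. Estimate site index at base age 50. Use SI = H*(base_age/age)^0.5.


Formula: SI = H_dom * (base_age / age)^0.5
Age ratio = 50 / 55 = 0.90909
sqrt(age_ratio) = 0.95346
SI = 18.8 * 0.95346 = 17.9 m

17.9


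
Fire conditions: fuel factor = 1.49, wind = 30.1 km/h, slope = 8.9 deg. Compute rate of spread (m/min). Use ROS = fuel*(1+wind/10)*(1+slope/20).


Formula: ROS = fuel * (1 + wind/10) * (1 + slope/20)
Wind factor = 1 + 30.1/10 = 4.01
Slope factor = 1 + 8.9/20 = 1.445
ROS = 1.49 * 4.01 * 1.445 = 8.63 m/min

8.63


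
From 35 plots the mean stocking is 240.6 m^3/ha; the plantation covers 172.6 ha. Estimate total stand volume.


Formula: Total Volume = Mean Volume per ha * Total Area
Total Volume = 240.6 m^3/ha * 172.6 ha
Total Volume = 41528 m^3

41528


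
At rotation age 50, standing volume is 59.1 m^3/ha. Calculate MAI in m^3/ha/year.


Formula: MAI = Total Volume / Stand Age
MAI = 59.1 m^3/ha / 50 years
MAI = 1.18 m^3/ha/year

1.18


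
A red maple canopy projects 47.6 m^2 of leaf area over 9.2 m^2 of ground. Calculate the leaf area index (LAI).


Formula: LAI = total leaf area / ground area  (dimensionless)
LAI = 47.6 m^2 / 9.2 m^2
LAI = 5.17

5.17


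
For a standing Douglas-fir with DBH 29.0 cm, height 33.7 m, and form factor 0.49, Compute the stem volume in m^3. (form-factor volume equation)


Formula: V = pi * (DBH/200)^2 * H * ff
Radius = DBH/200 = 29.0/200 = 0.145 m
Radius^2 = 0.145^2 = 0.021025 m^2
V = pi * 0.021025 * 33.7 * 0.49
V = 1.091 m^3

1.091


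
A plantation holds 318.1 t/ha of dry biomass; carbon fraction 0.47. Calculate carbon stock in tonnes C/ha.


Formula: Carbon Stock = Biomass * Carbon Fraction
C = 318.1 t/ha * 0.47
C = 149.5 t C/ha

149.5


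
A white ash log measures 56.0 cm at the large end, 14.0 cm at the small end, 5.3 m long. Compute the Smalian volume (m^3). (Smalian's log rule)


Smalian: V = (A1 + A2)/2 * L,  A = pi*(D/200)^2
A1 = pi*(56.0/200)^2 = 0.246301 m^2
A2 = pi*(14.0/200)^2 = 0.015394 m^2
V = (0.246301+0.015394)/2*5.3 = 0.6935 m^3

0.6935


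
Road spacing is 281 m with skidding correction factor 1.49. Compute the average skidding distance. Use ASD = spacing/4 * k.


Formula: ASD = (spacing / 4) * correction
Uncorrected distance = spacing / 4 = 281 / 4 = 70.25 m
ASD = 70.25 * 1.49 = 105 m

105


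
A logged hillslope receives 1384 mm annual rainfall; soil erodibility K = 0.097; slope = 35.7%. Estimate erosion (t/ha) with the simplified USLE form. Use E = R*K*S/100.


Formula: E = R * K * S / 100  (simplified USLE)
R * K = 1384 * 0.097 = 134.248
E = 134.248 * 35.7 / 100 = 47.93 t/ha

47.93


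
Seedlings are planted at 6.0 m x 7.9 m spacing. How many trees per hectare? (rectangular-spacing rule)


Formula: TPH = 10000 m^2/ha / (spacing_x * spacing_y)
Area per tree = 6.0 m * 7.9 m = 47.4 m^2
TPH = 10000 / 47.4 = 211 trees/ha

211


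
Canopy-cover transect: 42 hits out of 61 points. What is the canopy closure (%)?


Formula: Canopy closure = covered points / total points * 100
Closure = 42 / 61 * 100
Closure = 0.6885 * 100 = 68.9%

68.9


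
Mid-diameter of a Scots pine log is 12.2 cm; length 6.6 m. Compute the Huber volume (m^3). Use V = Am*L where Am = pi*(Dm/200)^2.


Huber: V = Am * L,  Am = pi*(Dm/200)^2
Am = pi*(12.2/200)^2 = 0.01169 m^2
V = 0.01169*6.6 = 0.0772 m^3

0.0772


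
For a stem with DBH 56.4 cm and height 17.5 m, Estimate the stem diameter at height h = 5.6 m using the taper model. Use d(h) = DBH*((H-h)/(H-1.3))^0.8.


Taper: d(h) = DBH * ((H - h) / (H - 1.3))^0.8
Numerator = H - h = 17.5 - 5.6 = 11.9 m
Denominator = H - 1.3 = 17.5 - 1.3 = 16.2 m
Ratio = 11.9 / 16.2 = 0.73457
d = 56.4 * 0.73457^0.8 = 44.1 cm

44.1


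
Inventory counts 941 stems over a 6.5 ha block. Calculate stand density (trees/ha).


Formula: Stand Density = N_trees / Area_ha
Density = 941 trees / 6.5 ha
Density = 145 trees/ha

145


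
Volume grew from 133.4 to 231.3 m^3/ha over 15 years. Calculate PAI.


Formula: PAI = (V_T2 - V_T1) / (T2 - T1)
Volume increment = 231.3 - 133.4 = 97.9 m^3/ha
PAI = 97.9 / 15 = 6.53 m^3/ha/year

6.53


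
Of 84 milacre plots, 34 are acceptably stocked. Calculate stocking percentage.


Formula: Stocking % = stocked plots / total plots * 100
Stocking = 34 / 84 * 100
Stocking = 0.4048 * 100 = 40.5%

40.5


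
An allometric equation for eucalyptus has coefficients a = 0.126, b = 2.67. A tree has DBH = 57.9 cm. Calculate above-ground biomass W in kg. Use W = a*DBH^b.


Formula: W = a * DBH^b  (allometric power law)
DBH^b = 57.9^2.67 = 50857.1203
W = 0.126 * 50857.1203 = 6408.0 kg

6408.0


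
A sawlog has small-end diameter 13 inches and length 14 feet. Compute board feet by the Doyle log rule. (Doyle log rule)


Doyle: BF = (D - 4)^2 * L / 16
Adjusted diameter = 13 - 4 = 9 in
(D-4)^2 = 9^2 = 81
BF = 81 * 14 / 16 = 71 BF

71


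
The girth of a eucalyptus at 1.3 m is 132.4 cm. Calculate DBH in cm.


Formula: DBH = C / pi
DBH = 132.4 / pi
pi = 3.14159...
DBH = 42.1 cm

42.1


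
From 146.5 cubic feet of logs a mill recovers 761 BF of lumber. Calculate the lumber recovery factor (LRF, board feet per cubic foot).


Formula: LRF = Lumber Output (BF) / Log Input (ft^3)
LRF = 761 BF / 146.5 ft^3
LRF = 5.19 BF/ft^3

5.19


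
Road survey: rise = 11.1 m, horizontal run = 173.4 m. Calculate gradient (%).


Formula: Gradient = rise / run * 100
Gradient = 11.1 / 173.4 * 100 = 6.4%

6.4


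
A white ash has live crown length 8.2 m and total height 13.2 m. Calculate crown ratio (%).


Formula: Crown Ratio = (Crown Length / Total Height) * 100
CR = (8.2 m / 13.2 m) * 100
CR = 0.6212 * 100 = 62.1%

62.1


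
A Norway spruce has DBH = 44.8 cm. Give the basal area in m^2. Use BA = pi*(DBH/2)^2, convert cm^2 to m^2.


Formula: BA = pi * (DBH/2)^2 / 10000  (cm^2 to m^2)
Radius = DBH/2 = 44.8/2 = 22.4 cm
BA = pi * 22.4^2 / 10000
   = 1576.3255 cm^2 / 10000
   = 0.1576 m^2

0.1576


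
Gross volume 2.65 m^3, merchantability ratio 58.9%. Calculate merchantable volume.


Formula: MV = V_total * (merchantable_pct / 100)
Merchantable fraction = 58.9% / 100 = 0.589
MV = 2.65 m^3 * 0.589 = 1.561 m^3

1.561


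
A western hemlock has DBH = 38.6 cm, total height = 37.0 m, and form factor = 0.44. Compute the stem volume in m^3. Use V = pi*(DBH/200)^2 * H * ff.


Formula: V = pi * (DBH/200)^2 * H * ff
Radius = DBH/200 = 38.6/200 = 0.193 m
Radius^2 = 0.193^2 = 0.037249 m^2
V = pi * 0.037249 * 37.0 * 0.44
V = 1.905 m^3

1.905


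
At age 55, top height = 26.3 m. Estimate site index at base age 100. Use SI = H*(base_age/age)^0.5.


Formula: SI = H_dom * (base_age / age)^0.5
Age ratio = 100 / 55 = 1.81818
sqrt(age_ratio) = 1.3484
SI = 26.3 * 1.3484 = 35.5 m

35.5


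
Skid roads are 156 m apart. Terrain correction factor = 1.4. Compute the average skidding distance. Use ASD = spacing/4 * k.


Formula: ASD = (spacing / 4) * correction
Uncorrected distance = spacing / 4 = 156 / 4 = 39 m
ASD = 39 * 1.4 = 55 m

55


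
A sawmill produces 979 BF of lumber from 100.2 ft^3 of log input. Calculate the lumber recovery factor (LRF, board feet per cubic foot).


Formula: LRF = Lumber Output (BF) / Log Input (ft^3)
LRF = 979 BF / 100.2 ft^3
LRF = 9.77 BF/ft^3

9.77


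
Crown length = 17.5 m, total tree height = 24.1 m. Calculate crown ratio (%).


Formula: Crown Ratio = (Crown Length / Total Height) * 100
CR = (17.5 m / 24.1 m) * 100
CR = 0.7261 * 100 = 72.6%

72.6


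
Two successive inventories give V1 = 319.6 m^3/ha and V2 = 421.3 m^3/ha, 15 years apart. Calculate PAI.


Formula: PAI = (V_T2 - V_T1) / (T2 - T1)
Volume increment = 421.3 - 319.6 = 101.7 m^3/ha
PAI = 101.7 / 15 = 6.78 m^3/ha/year

6.78


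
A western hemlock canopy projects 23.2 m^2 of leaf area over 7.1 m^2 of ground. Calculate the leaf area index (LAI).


Formula: LAI = total leaf area / ground area  (dimensionless)
LAI = 23.2 m^2 / 7.1 m^2
LAI = 3.27

3.27


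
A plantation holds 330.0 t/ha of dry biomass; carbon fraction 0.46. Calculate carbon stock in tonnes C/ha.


Formula: Carbon Stock = Biomass * Carbon Fraction
C = 330.0 t/ha * 0.46
C = 151.8 t C/ha

151.8


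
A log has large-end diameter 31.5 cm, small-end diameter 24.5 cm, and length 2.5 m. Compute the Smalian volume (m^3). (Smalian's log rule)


Smalian: V = (A1 + A2)/2 * L,  A = pi*(D/200)^2
A1 = pi*(31.5/200)^2 = 0.077931 m^2
A2 = pi*(24.5/200)^2 = 0.047144 m^2
V = (0.077931+0.047144)/2*2.5 = 0.1563 m^3

0.1563


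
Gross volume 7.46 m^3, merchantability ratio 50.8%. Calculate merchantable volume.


Formula: MV = V_total * (merchantable_pct / 100)
Merchantable fraction = 50.8% / 100 = 0.508
MV = 7.46 m^3 * 0.508 = 3.79 m^3

3.79


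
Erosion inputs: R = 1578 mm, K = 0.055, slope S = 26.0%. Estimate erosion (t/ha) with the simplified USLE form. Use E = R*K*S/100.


Formula: E = R * K * S / 100  (simplified USLE)
R * K = 1578 * 0.055 = 86.79
E = 86.79 * 26.0 / 100 = 22.57 t/ha

22.57


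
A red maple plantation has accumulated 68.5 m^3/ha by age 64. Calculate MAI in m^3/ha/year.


Formula: MAI = Total Volume / Stand Age
MAI = 68.5 m^3/ha / 64 years
MAI = 1.07 m^3/ha/year

1.07


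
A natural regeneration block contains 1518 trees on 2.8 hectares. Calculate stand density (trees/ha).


Formula: Stand Density = N_trees / Area_ha
Density = 1518 trees / 2.8 ha
Density = 542 trees/ha

542


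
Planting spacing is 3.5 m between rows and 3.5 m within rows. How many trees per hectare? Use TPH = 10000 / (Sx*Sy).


Formula: TPH = 10000 m^2/ha / (spacing_x * spacing_y)
Area per tree = 3.5 m * 3.5 m = 12.25 m^2
TPH = 10000 / 12.25 = 816 trees/ha

816


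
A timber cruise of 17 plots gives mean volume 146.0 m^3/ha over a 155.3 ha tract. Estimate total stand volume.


Formula: Total Volume = Mean Volume per ha * Total Area
Total Volume = 146.0 m^3/ha * 155.3 ha
Total Volume = 22674 m^3

22674


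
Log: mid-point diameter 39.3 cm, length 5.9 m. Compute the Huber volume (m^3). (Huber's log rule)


Huber: V = Am * L,  Am = pi*(Dm/200)^2
Am = pi*(39.3/200)^2 = 0.121304 m^2
V = 0.121304*5.9 = 0.7157 m^3

0.7157


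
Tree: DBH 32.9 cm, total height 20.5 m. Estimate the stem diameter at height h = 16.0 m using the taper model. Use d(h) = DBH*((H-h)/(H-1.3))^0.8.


Taper: d(h) = DBH * ((H - h) / (H - 1.3))^0.8
Numerator = H - h = 20.5 - 16.0 = 4.5 m
Denominator = H - 1.3 = 20.5 - 1.3 = 19.2 m
Ratio = 4.5 / 19.2 = 0.23438
d = 32.9 * 0.23438^0.8 = 10.3 cm

10.3


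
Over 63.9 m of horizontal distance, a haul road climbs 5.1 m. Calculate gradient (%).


Formula: Gradient = rise / run * 100
Gradient = 5.1 / 63.9 * 100 = 8.0%

8.0


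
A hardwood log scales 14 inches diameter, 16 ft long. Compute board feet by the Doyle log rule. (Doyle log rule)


Doyle: BF = (D - 4)^2 * L / 16
Adjusted diameter = 14 - 4 = 10 in
(D-4)^2 = 10^2 = 100
BF = 100 * 16 / 16 = 100 BF

100


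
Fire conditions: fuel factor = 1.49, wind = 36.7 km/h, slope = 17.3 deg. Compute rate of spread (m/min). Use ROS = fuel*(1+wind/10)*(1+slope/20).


Formula: ROS = fuel * (1 + wind/10) * (1 + slope/20)
Wind factor = 1 + 36.7/10 = 4.67
Slope factor = 1 + 17.3/20 = 1.865
ROS = 1.49 * 4.67 * 1.865 = 12.98 m/min

12.98


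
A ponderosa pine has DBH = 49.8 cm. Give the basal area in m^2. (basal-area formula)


Formula: BA = pi * (DBH/2)^2 / 10000  (cm^2 to m^2)
Radius = DBH/2 = 49.8/2 = 24.9 cm
BA = pi * 24.9^2 / 10000
   = 1947.8189 cm^2 / 10000
   = 0.1948 m^2

0.1948


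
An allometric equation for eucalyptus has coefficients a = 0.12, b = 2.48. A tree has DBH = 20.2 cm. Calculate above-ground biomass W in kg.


Formula: W = a * DBH^b  (allometric power law)
DBH^b = 20.2^2.48 = 1726.9167
W = 0.12 * 1726.9167 = 207.2 kg

207.2


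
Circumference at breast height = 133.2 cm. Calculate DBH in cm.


Formula: DBH = C / pi
DBH = 133.2 / pi
pi = 3.14159...
DBH = 42.4 cm

42.4


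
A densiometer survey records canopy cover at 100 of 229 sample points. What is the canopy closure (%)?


Formula: Canopy closure = covered points / total points * 100
Closure = 100 / 229 * 100
Closure = 0.4367 * 100 = 43.7%

43.7


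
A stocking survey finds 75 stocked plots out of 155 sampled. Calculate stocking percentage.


Formula: Stocking % = stocked plots / total plots * 100
Stocking = 75 / 155 * 100
Stocking = 0.4839 * 100 = 48.4%

48.4


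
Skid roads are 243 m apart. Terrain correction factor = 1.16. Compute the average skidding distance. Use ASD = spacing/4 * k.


Formula: ASD = (spacing / 4) * correction
Uncorrected distance = spacing / 4 = 243 / 4 = 60.75 m
ASD = 60.75 * 1.16 = 70 m

70


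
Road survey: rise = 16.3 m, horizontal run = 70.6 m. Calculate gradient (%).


Formula: Gradient = rise / run * 100
Gradient = 16.3 / 70.6 * 100 = 23.1%

23.1


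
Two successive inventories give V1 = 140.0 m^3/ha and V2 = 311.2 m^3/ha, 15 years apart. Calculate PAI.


Formula: PAI = (V_T2 - V_T1) / (T2 - T1)
Volume increment = 311.2 - 140.0 = 171.2 m^3/ha
PAI = 171.2 / 15 = 11.41 m^3/ha/year

11.41


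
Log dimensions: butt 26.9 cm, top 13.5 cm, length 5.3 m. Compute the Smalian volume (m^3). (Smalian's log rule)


Smalian: V = (A1 + A2)/2 * L,  A = pi*(D/200)^2
A1 = pi*(26.9/200)^2 = 0.056832 m^2
A2 = pi*(13.5/200)^2 = 0.014314 m^2
V = (0.056832+0.014314)/2*5.3 = 0.1885 m^3

0.1885


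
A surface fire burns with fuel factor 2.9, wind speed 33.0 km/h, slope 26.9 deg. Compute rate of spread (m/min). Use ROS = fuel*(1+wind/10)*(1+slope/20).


Formula: ROS = fuel * (1 + wind/10) * (1 + slope/20)
Wind factor = 1 + 33.0/10 = 4.3
Slope factor = 1 + 26.9/20 = 2.345
ROS = 2.9 * 4.3 * 2.345 = 29.24 m/min

29.24


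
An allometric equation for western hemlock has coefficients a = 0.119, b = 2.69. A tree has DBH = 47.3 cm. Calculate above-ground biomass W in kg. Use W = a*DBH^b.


Formula: W = a * DBH^b  (allometric power law)
DBH^b = 47.3^2.69 = 32016.6928
W = 0.119 * 32016.6928 = 3810.0 kg

3810.0


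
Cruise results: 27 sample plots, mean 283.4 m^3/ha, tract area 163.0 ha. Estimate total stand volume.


Formula: Total Volume = Mean Volume per ha * Total Area
Total Volume = 283.4 m^3/ha * 163.0 ha
Total Volume = 46194 m^3

46194


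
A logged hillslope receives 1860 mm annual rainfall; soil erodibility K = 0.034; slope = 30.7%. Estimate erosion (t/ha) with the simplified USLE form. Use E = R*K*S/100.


Formula: E = R * K * S / 100  (simplified USLE)
R * K = 1860 * 0.034 = 63.24
E = 63.24 * 30.7 / 100 = 19.41 t/ha

19.41


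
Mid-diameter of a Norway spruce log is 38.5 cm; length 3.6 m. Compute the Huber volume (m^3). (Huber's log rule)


Huber: V = Am * L,  Am = pi*(Dm/200)^2
Am = pi*(38.5/200)^2 = 0.116416 m^2
V = 0.116416*3.6 = 0.4191 m^3

0.4191


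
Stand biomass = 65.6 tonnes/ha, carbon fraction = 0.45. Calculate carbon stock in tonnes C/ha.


Formula: Carbon Stock = Biomass * Carbon Fraction
C = 65.6 t/ha * 0.45
C = 29.5 t C/ha

29.5


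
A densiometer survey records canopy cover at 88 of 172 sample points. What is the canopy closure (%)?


Formula: Canopy closure = covered points / total points * 100
Closure = 88 / 172 * 100
Closure = 0.5116 * 100 = 51.2%

51.2


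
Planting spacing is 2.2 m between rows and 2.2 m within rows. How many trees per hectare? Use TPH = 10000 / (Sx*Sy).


Formula: TPH = 10000 m^2/ha / (spacing_x * spacing_y)
Area per tree = 2.2 m * 2.2 m = 4.84 m^2
TPH = 10000 / 4.84 = 2066 trees/ha

2066


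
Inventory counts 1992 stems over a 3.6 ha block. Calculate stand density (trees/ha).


Formula: Stand Density = N_trees / Area_ha
Density = 1992 trees / 3.6 ha
Density = 553 trees/ha

553


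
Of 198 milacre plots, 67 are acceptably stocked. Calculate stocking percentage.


Formula: Stocking % = stocked plots / total plots * 100
Stocking = 67 / 198 * 100
Stocking = 0.3384 * 100 = 33.8%

33.8


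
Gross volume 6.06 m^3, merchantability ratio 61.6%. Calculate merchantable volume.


Formula: MV = V_total * (merchantable_pct / 100)
Merchantable fraction = 61.6% / 100 = 0.616
MV = 6.06 m^3 * 0.616 = 3.733 m^3

3.733


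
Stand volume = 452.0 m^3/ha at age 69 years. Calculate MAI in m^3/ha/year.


Formula: MAI = Total Volume / Stand Age
MAI = 452.0 m^3/ha / 69 years
MAI = 6.55 m^3/ha/year

6.55


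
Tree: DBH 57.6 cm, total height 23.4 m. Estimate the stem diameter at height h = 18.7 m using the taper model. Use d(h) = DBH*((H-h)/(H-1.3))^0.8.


Taper: d(h) = DBH * ((H - h) / (H - 1.3))^0.8
Numerator = H - h = 23.4 - 18.7 = 4.7 m
Denominator = H - 1.3 = 23.4 - 1.3 = 22.1 m
Ratio = 4.7 / 22.1 = 0.21267
d = 57.6 * 0.21267^0.8 = 16.7 cm

16.7


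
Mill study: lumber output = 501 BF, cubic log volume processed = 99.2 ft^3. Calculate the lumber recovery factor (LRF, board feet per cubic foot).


Formula: LRF = Lumber Output (BF) / Log Input (ft^3)
LRF = 501 BF / 99.2 ft^3
LRF = 5.05 BF/ft^3

5.05


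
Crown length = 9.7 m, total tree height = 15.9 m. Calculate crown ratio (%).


Formula: Crown Ratio = (Crown Length / Total Height) * 100
CR = (9.7 m / 15.9 m) * 100
CR = 0.6101 * 100 = 61.0%

61.0


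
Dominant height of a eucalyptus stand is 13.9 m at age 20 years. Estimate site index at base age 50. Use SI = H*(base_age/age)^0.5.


Formula: SI = H_dom * (base_age / age)^0.5
Age ratio = 50 / 20 = 2.5
sqrt(age_ratio) = 1.58114
SI = 13.9 * 1.58114 = 22.0 m

22.0


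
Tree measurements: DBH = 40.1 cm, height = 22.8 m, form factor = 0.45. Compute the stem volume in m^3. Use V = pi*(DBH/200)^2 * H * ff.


Formula: V = pi * (DBH/200)^2 * H * ff
Radius = DBH/200 = 40.1/200 = 0.2005 m
Radius^2 = 0.2005^2 = 0.04020025 m^2
V = pi * 0.04020025 * 22.8 * 0.45
V = 1.296 m^3

1.296


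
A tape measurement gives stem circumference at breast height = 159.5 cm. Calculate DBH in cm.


Formula: DBH = C / pi
DBH = 159.5 / pi
pi = 3.14159...
DBH = 50.8 cm

50.8


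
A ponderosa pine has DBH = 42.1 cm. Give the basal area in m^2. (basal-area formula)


Formula: BA = pi * (DBH/2)^2 / 10000  (cm^2 to m^2)
Radius = DBH/2 = 42.1/2 = 21.05 cm
BA = pi * 21.05^2 / 10000
   = 1392.0476 cm^2 / 10000
   = 0.1392 m^2

0.1392
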